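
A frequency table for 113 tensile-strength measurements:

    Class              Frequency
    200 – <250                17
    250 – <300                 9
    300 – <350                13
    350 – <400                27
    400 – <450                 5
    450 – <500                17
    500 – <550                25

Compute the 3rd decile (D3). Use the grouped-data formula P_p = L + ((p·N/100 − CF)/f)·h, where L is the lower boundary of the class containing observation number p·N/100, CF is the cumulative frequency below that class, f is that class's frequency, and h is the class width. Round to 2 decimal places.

N = 113; target position k = 30/100 · 113 = 33.9.
Cumulative frequencies: 17, 26, 39, 66, 71, 88, 113.
Observation 33.9 falls in the class 300 – <350.
L = 300, CF = 26, f = 13, h = 50.
P30 = 300 + ((33.9 − 26)/13)·50 = 300 + 30.3846 = 330.385.

330.38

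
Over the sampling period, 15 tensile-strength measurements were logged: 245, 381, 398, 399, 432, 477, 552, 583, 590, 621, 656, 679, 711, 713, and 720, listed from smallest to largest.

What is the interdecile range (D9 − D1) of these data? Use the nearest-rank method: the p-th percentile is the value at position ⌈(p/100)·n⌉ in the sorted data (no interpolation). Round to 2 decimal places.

332.00

n = 15.
P10: rank ⌈10/100·15⌉ = 2 → 381.
P90: rank ⌈90/100·15⌉ = 14 → 713.
Difference: 713 − 381 = 332.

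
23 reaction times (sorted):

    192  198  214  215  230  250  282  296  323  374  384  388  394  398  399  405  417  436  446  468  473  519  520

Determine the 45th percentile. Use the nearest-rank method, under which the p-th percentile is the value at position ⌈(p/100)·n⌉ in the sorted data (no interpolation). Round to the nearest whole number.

384

n = 23.
Position = ⌈45/100 · 23⌉ = ⌈10.35⌉ = 11.
The value at rank 11 is 384.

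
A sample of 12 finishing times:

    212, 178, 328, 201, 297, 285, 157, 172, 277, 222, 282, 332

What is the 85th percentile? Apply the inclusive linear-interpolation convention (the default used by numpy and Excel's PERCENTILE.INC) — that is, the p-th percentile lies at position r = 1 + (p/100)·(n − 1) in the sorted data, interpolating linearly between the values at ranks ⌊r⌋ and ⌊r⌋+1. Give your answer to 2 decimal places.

307.85

Sorted: 157, 172, 178, 201, 212, 222, 277, 282, 285, 297, 328, 332.
n = 12.
r = 1 + (85/100)·(12 − 1) = 1 + 9.35 = 10.35.
Rank 10 is 297 and rank 11 is 328.
Interpolate: 297 + 0.35·(328 − 297) = 297 + 0.35·31 = 307.85.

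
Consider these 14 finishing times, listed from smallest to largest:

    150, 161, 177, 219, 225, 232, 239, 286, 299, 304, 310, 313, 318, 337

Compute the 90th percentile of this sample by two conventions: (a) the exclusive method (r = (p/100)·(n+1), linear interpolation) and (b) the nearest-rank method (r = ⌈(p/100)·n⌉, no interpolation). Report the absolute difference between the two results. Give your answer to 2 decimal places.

9.50

n = 14.
(a) r = 13.5; between ranks 13 (318) and 14 (337): 327.5.
(b) the nearest-rank method: rank 13 → 318.
|327.5 − 318| = 9.5.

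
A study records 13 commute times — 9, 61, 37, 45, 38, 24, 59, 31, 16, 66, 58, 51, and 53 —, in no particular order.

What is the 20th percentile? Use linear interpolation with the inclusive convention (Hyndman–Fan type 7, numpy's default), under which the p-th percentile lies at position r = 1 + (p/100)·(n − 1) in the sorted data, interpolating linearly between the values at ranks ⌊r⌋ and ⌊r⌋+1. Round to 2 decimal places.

Sorted: 9, 16, 24, 31, 37, 38, 45, 51, 53, 58, 59, 61, 66.
n = 13.
r = 1 + (20/100)·(13 − 1) = 1 + 2.4 = 3.4.
Rank 3 is 24 and rank 4 is 31.
Interpolate: 24 + 0.4·(31 − 24) = 24 + 0.4·7 = 26.8.

26.80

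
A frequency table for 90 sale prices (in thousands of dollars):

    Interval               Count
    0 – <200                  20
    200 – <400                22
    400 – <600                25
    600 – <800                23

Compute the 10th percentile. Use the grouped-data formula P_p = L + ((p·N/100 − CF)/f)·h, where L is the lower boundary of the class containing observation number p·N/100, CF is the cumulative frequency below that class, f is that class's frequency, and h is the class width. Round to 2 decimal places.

90.00

N = 90; target position k = 10/100 · 90 = 9.
Cumulative frequencies: 20, 42, 67, 90.
Observation 9 falls in the class 0 – <200.
L = 0, CF = 0, f = 20, h = 200.
P10 = 0 + ((9 − 0)/20)·200 = 0 + 90 = 90.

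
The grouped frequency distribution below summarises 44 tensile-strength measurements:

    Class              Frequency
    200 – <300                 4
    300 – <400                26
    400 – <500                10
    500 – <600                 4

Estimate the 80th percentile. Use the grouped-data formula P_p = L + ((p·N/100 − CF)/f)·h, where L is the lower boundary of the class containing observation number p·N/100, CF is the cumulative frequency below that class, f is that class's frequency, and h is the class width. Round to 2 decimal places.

452.00

N = 44; target position k = 80/100 · 44 = 35.2.
Cumulative frequencies: 4, 30, 40, 44.
Observation 35.2 falls in the class 400 – <500.
L = 400, CF = 30, f = 10, h = 100.
P80 = 400 + ((35.2 − 30)/10)·100 = 400 + 52 = 452.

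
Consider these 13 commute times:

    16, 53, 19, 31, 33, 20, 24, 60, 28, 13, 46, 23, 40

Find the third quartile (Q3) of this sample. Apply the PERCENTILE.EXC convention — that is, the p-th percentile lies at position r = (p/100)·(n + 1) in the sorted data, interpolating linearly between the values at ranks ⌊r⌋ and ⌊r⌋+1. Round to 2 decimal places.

43.00

Sorted: 13, 16, 19, 20, 23, 24, 28, 31, 33, 40, 46, 53, 60.
n = 13.
r = (75/100)·(13 + 1) = 10.5.
Rank 10 is 40 and rank 11 is 46.
Interpolate: 40 + 0.5·(46 − 40) = 40 + 0.5·6 = 43.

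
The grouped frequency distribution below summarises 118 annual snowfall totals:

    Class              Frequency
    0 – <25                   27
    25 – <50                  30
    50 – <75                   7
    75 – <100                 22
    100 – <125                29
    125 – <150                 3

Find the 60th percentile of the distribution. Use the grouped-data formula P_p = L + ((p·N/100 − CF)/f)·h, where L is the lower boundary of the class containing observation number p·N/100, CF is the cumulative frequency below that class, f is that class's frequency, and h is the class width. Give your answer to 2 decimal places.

N = 118; target position k = 60/100 · 118 = 70.8.
Cumulative frequencies: 27, 57, 64, 86, 115, 118.
Observation 70.8 falls in the class 75 – <100.
L = 75, CF = 64, f = 22, h = 25.
P60 = 75 + ((70.8 − 64)/22)·25 = 75 + 7.72727 = 82.7273.

82.73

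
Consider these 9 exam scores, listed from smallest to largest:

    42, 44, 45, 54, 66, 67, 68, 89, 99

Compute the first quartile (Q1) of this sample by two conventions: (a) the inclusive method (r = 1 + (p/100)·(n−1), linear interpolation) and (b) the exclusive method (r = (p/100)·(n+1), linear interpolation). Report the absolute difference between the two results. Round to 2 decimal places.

n = 9.
(a) r = 3 → value at rank 3 = 45.
(b) r = 2.5; between ranks 2 (44) and 3 (45): 44.5.
|45 − 44.5| = 0.5.

0.50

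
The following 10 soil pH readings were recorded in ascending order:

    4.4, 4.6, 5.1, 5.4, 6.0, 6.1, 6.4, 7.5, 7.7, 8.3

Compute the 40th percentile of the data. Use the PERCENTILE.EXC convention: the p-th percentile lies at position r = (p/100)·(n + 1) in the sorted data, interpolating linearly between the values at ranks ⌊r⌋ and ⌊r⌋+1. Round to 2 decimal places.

n = 10.
r = (40/100)·(10 + 1) = 4.4.
Rank 4 is 5.4 and rank 5 is 6.0.
Interpolate: 5.4 + 0.4·(6.0 − 5.4) = 5.4 + 0.4·0.6 = 5.64.

5.64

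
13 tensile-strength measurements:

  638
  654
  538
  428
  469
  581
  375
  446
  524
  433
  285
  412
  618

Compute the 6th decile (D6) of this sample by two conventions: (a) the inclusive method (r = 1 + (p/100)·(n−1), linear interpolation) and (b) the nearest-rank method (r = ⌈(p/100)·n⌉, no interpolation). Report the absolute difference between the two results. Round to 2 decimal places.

2.80

Sorted: 285, 375, 412, 428, 433, 446, 469, 524, 538, 581, 618, 638, 654.
n = 13.
(a) r = 8.2; between ranks 8 (524) and 9 (538): 526.8.
(b) the nearest-rank method: rank 8 → 524.
|526.8 − 524| = 2.8.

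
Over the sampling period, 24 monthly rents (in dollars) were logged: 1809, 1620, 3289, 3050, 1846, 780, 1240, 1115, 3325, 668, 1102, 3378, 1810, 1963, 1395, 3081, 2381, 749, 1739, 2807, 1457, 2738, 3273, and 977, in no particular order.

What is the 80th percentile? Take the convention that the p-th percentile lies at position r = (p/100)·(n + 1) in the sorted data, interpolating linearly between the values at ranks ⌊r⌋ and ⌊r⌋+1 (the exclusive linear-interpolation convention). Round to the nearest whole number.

Sorted: 668, 749, 780, 977, 1102, 1115, 1240, 1395, 1457, 1620, 1739, 1809, 1810, 1846, 1963, 2381, 2738, 2807, 3050, 3081, 3273, 3289, 3325, 3378.
n = 24.
r = (80/100)·(24 + 1) = 20.
r is an integer, so P80 is the value at rank 20: 3081.

3081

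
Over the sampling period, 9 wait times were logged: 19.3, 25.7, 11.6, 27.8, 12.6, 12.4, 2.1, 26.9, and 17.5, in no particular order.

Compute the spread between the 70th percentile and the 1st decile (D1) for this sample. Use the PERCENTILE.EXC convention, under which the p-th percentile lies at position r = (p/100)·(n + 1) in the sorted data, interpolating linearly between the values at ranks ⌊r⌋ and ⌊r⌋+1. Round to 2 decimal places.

Sorted: 2.1, 11.6, 12.4, 12.6, 17.5, 19.3, 25.7, 26.9, 27.8.
n = 9.
P10: r = 1 (integer) → 2.1.
P70: r = 7 (integer) → 25.7.
Difference: 25.7 − 2.1 = 23.6.

23.60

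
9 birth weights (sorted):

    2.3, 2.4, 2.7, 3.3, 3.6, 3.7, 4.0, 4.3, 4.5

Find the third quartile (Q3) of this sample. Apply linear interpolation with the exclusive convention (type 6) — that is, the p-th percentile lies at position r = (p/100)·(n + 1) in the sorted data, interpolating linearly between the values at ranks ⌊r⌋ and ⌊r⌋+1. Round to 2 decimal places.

4.15

n = 9.
r = (75/100)·(9 + 1) = 7.5.
Rank 7 is 4.0 and rank 8 is 4.3.
Interpolate: 4.0 + 0.5·(4.3 − 4.0) = 4.0 + 0.5·0.3 = 4.15.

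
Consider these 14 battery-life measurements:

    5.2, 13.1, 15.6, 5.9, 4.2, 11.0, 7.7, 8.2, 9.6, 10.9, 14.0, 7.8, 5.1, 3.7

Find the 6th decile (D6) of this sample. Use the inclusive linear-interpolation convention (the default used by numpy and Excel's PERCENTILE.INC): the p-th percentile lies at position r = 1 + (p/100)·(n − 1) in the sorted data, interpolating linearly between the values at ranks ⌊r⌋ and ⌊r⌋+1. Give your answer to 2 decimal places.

9.32

Sorted: 3.7, 4.2, 5.1, 5.2, 5.9, 7.7, 7.8, 8.2, 9.6, 10.9, 11.0, 13.1, 14.0, 15.6.
n = 14.
r = 1 + (60/100)·(14 − 1) = 1 + 7.8 = 8.8.
Rank 8 is 8.2 and rank 9 is 9.6.
Interpolate: 8.2 + 0.8·(9.6 − 8.2) = 8.2 + 0.8·1.4 = 9.32.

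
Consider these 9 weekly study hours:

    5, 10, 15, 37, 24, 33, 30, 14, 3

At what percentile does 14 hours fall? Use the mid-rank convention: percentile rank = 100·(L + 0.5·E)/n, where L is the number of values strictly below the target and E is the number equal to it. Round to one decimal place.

Sorted: 3, 5, 10, 14, 15, 24, 30, 33, 37.
Count below 14: L = 3; count equal: E = 1; n = 9.
Percentile rank = 100·(3 + 0.5·1)/9 = 100·3.5/9 = 38.89.

38.9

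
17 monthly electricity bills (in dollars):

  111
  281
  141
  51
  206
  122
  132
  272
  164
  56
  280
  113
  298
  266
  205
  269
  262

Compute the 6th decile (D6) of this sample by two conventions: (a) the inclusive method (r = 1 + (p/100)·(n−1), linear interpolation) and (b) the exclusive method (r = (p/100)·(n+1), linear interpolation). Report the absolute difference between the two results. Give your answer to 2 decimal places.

11.20

Sorted: 51, 56, 111, 113, 122, 132, 141, 164, 205, 206, 262, 266, 269, 272, 280, 281, 298.
n = 17.
(a) r = 10.6; between ranks 10 (206) and 11 (262): 239.6.
(b) r = 10.8; between ranks 10 (206) and 11 (262): 250.8.
|239.6 − 250.8| = 11.2.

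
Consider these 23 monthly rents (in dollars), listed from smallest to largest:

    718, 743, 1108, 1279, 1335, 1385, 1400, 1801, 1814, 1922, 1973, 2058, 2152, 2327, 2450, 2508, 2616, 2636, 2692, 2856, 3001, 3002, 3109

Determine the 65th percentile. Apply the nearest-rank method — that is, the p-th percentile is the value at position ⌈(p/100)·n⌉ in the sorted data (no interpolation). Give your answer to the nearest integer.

n = 23.
Position = ⌈65/100 · 23⌉ = ⌈14.95⌉ = 15.
The value at rank 15 is 2450.

2450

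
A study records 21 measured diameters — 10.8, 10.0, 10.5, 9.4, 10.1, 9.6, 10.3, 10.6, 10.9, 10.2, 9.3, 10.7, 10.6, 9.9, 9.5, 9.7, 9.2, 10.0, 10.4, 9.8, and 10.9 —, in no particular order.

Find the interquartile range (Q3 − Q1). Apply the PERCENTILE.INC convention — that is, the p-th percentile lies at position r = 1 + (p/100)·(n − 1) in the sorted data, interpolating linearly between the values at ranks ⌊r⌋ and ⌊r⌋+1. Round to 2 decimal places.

Sorted: 9.2, 9.3, 9.4, 9.5, 9.6, 9.7, 9.8, 9.9, 10.0, 10.0, 10.1, 10.2, 10.3, 10.4, 10.5, 10.6, 10.6, 10.7, 10.8, 10.9, 10.9.
n = 21.
P25: r = 6 (integer) → 9.7.
P75: r = 16 (integer) → 10.6.
Difference: 10.6 − 9.7 = 0.9.

0.90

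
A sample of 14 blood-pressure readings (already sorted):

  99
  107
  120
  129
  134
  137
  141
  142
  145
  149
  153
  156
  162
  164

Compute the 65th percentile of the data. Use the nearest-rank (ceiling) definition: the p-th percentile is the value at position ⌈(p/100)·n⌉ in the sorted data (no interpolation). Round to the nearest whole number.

n = 14.
Position = ⌈65/100 · 14⌉ = ⌈9.1⌉ = 10.
The value at rank 10 is 149.

149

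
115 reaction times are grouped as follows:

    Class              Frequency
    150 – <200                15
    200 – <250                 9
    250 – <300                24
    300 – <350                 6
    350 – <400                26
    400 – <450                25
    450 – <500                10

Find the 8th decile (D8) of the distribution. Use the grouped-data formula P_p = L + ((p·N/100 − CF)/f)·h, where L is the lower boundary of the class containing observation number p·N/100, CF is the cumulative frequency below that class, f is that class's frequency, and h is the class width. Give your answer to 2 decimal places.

424.00

N = 115; target position k = 80/100 · 115 = 92.
Cumulative frequencies: 15, 24, 48, 54, 80, 105, 115.
Observation 92 falls in the class 400 – <450.
L = 400, CF = 80, f = 25, h = 50.
P80 = 400 + ((92 − 80)/25)·50 = 400 + 24 = 424.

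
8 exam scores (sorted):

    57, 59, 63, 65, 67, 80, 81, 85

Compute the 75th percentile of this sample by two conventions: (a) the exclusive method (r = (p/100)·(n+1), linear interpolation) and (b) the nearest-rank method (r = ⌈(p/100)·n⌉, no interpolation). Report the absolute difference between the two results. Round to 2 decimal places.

0.75

n = 8.
(a) r = 6.75; between ranks 6 (80) and 7 (81): 80.75.
(b) the nearest-rank method: rank 6 → 80.
|80.75 − 80| = 0.75.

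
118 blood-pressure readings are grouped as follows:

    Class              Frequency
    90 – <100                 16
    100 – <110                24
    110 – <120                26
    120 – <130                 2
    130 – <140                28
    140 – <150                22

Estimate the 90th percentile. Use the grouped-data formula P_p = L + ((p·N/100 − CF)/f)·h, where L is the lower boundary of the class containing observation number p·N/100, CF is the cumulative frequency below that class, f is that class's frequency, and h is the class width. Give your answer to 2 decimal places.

N = 118; target position k = 90/100 · 118 = 106.2.
Cumulative frequencies: 16, 40, 66, 68, 96, 118.
Observation 106.2 falls in the class 140 – <150.
L = 140, CF = 96, f = 22, h = 10.
P90 = 140 + ((106.2 − 96)/22)·10 = 140 + 4.63636 = 144.636.

144.64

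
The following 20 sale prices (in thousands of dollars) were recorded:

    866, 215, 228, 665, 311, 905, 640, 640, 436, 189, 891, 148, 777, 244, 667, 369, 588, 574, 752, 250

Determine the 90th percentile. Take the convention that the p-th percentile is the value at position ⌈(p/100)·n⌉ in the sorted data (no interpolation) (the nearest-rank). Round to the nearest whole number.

866

Sorted: 148, 189, 215, 228, 244, 250, 311, 369, 436, 574, 588, 640, 640, 665, 667, 752, 777, 866, 891, 905.
n = 20.
Position = ⌈90/100 · 20⌉ = ⌈18⌉ = 18.
The value at rank 18 is 866.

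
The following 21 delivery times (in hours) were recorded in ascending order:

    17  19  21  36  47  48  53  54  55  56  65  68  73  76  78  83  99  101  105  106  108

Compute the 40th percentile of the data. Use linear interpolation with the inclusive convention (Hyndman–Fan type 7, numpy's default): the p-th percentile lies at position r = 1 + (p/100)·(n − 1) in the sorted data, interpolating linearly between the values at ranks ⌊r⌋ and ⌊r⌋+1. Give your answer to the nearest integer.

n = 21.
r = 1 + (40/100)·(21 − 1) = 1 + 8 = 9.
r is an integer, so P40 is the value at rank 9: 55.

55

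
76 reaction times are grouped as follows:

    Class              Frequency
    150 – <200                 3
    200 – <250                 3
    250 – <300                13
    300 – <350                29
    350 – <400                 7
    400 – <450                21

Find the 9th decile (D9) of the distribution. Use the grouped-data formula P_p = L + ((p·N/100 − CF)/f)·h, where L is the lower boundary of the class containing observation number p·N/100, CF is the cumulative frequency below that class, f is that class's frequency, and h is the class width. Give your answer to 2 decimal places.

N = 76; target position k = 90/100 · 76 = 68.4.
Cumulative frequencies: 3, 6, 19, 48, 55, 76.
Observation 68.4 falls in the class 400 – <450.
L = 400, CF = 55, f = 21, h = 50.
P90 = 400 + ((68.4 − 55)/21)·50 = 400 + 31.9048 = 431.905.

431.90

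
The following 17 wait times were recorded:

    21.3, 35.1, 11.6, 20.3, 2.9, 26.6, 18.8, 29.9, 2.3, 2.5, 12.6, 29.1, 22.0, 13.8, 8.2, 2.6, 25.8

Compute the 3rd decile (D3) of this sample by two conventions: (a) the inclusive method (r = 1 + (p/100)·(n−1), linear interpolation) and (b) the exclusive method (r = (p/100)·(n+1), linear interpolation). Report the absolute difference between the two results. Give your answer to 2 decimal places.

1.36

Sorted: 2.3, 2.5, 2.6, 2.9, 8.2, 11.6, 12.6, 13.8, 18.8, 20.3, 21.3, 22.0, 25.8, 26.6, 29.1, 29.9, 35.1.
n = 17.
(a) r = 5.8; between ranks 5 (8.2) and 6 (11.6): 10.92.
(b) r = 5.4; between ranks 5 (8.2) and 6 (11.6): 9.56.
|10.92 − 9.56| = 1.36.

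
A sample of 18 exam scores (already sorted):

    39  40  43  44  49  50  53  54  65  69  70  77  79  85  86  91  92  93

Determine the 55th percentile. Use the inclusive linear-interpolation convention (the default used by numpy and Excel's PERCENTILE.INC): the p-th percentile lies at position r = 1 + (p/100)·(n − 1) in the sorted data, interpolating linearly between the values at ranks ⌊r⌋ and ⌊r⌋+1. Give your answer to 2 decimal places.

n = 18.
r = 1 + (55/100)·(18 − 1) = 1 + 9.35 = 10.35.
Rank 10 is 69 and rank 11 is 70.
Interpolate: 69 + 0.35·(70 − 69) = 69 + 0.35·1 = 69.35.

69.35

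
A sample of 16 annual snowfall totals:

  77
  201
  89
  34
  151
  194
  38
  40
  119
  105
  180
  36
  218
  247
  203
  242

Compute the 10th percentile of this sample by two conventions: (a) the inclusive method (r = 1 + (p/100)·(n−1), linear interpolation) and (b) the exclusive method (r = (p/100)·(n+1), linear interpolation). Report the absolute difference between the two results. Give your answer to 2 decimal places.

Sorted: 34, 36, 38, 40, 77, 89, 105, 119, 151, 180, 194, 201, 203, 218, 242, 247.
n = 16.
(a) r = 2.5; between ranks 2 (36) and 3 (38): 37.
(b) r = 1.7; between ranks 1 (34) and 2 (36): 35.4.
|37 − 35.4| = 1.6.

1.60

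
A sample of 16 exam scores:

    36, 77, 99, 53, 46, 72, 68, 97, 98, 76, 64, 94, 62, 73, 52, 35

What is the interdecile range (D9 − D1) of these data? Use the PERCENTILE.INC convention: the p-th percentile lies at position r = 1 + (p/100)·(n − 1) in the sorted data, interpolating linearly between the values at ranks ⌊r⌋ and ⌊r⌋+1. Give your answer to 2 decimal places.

56.50

Sorted: 35, 36, 46, 52, 53, 62, 64, 68, 72, 73, 76, 77, 94, 97, 98, 99.
n = 16.
P10: r = 2.5; ranks 2–3 are 36, 46; interpolating gives 41.
P90: r = 14.5; ranks 14–15 are 97, 98; interpolating gives 97.5.
Difference: 97.5 − 41 = 56.5.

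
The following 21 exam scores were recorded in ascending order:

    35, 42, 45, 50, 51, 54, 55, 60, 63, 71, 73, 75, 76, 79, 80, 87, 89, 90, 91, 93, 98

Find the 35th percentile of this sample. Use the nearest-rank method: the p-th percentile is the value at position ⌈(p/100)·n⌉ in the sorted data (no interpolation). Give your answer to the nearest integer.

n = 21.
Position = ⌈35/100 · 21⌉ = ⌈7.35⌉ = 8.
The value at rank 8 is 60.

60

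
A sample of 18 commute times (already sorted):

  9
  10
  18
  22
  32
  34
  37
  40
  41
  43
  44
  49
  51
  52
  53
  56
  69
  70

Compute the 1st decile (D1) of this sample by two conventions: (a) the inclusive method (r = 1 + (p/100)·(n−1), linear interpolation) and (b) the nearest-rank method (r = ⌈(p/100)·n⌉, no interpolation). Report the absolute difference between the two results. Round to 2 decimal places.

n = 18.
(a) r = 2.7; between ranks 2 (10) and 3 (18): 15.6.
(b) the nearest-rank method: rank 2 → 10.
|15.6 − 10| = 5.6.

5.60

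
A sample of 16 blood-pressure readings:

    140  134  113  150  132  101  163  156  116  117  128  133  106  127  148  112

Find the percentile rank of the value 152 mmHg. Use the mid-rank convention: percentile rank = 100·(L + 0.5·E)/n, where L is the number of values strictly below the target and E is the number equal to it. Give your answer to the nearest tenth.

Sorted: 101, 106, 112, 113, 116, 117, 127, 128, 132, 133, 134, 140, 148, 150, 156, 163.
Count below 152: L = 14; count equal: E = 0; n = 16.
Percentile rank = 100·(14 + 0.5·0)/16 = 100·14/16 = 87.5.

87.5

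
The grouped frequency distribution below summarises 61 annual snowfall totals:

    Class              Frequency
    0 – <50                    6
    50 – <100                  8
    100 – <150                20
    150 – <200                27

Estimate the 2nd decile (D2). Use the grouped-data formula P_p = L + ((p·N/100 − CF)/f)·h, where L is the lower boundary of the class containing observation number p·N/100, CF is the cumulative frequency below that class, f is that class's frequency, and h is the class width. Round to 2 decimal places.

88.75

N = 61; target position k = 20/100 · 61 = 12.2.
Cumulative frequencies: 6, 14, 34, 61.
Observation 12.2 falls in the class 50 – <100.
L = 50, CF = 6, f = 8, h = 50.
P20 = 50 + ((12.2 − 6)/8)·50 = 50 + 38.75 = 88.75.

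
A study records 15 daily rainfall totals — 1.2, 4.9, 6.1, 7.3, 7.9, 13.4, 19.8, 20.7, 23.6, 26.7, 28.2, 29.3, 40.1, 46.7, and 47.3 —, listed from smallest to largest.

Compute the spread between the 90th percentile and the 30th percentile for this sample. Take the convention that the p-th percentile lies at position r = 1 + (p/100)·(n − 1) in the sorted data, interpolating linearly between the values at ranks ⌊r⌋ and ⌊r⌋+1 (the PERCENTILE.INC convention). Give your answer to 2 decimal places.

35.06

n = 15.
P30: r = 5.2; ranks 5–6 are 7.9, 13.4; interpolating gives 9.
P90: r = 13.6; ranks 13–14 are 40.1, 46.7; interpolating gives 44.06.
Difference: 44.06 − 9 = 35.06.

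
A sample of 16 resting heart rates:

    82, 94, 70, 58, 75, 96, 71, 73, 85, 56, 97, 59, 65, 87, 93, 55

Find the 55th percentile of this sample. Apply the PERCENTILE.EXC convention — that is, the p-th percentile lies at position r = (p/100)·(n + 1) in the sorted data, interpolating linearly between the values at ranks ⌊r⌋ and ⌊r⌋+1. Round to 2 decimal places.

77.45

Sorted: 55, 56, 58, 59, 65, 70, 71, 73, 75, 82, 85, 87, 93, 94, 96, 97.
n = 16.
r = (55/100)·(16 + 1) = 9.35.
Rank 9 is 75 and rank 10 is 82.
Interpolate: 75 + 0.35·(82 − 75) = 75 + 0.35·7 = 77.45.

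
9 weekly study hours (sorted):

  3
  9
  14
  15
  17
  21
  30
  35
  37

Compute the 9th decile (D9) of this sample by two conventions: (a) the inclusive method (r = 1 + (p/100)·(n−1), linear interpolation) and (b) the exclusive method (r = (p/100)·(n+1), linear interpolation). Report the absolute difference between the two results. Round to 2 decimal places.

1.60

n = 9.
(a) r = 8.2; between ranks 8 (35) and 9 (37): 35.4.
(b) r = 9 → value at rank 9 = 37.
|35.4 − 37| = 1.6.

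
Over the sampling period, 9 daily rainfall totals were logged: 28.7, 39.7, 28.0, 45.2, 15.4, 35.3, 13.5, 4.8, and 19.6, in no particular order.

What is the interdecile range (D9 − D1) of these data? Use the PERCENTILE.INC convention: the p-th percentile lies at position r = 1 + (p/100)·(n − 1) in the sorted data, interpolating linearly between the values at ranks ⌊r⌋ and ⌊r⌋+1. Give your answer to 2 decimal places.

29.04

Sorted: 4.8, 13.5, 15.4, 19.6, 28.0, 28.7, 35.3, 39.7, 45.2.
n = 9.
P10: r = 1.8; ranks 1–2 are 4.8, 13.5; interpolating gives 11.76.
P90: r = 8.2; ranks 8–9 are 39.7, 45.2; interpolating gives 40.8.
Difference: 40.8 − 11.76 = 29.04.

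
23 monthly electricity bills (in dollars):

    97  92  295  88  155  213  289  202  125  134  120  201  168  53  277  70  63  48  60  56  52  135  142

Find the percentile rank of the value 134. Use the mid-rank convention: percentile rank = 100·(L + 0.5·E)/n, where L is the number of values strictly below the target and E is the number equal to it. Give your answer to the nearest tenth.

54.3

Sorted: 48, 52, 53, 56, 60, 63, 70, 88, 92, 97, 120, 125, 134, 135, 142, 155, 168, 201, 202, 213, 277, 289, 295.
Count below 134: L = 12; count equal: E = 1; n = 23.
Percentile rank = 100·(12 + 0.5·1)/23 = 100·12.5/23 = 54.35.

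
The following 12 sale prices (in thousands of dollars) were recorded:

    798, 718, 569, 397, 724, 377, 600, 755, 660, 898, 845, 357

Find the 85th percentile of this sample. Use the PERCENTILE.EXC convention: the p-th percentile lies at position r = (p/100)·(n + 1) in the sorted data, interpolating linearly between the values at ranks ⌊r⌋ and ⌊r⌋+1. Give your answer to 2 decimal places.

847.65

Sorted: 357, 377, 397, 569, 600, 660, 718, 724, 755, 798, 845, 898.
n = 12.
r = (85/100)·(12 + 1) = 11.05.
Rank 11 is 845 and rank 12 is 898.
Interpolate: 845 + 0.05·(898 − 845) = 845 + 0.05·53 = 847.65.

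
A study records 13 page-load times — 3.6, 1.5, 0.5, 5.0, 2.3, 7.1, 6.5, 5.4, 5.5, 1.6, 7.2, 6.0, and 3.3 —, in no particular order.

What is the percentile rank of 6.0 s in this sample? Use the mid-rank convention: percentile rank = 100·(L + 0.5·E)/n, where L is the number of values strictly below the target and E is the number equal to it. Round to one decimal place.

Sorted: 0.5, 1.5, 1.6, 2.3, 3.3, 3.6, 5.0, 5.4, 5.5, 6.0, 6.5, 7.1, 7.2.
Count below 6.0: L = 9; count equal: E = 1; n = 13.
Percentile rank = 100·(9 + 0.5·1)/13 = 100·9.5/13 = 73.08.

73.1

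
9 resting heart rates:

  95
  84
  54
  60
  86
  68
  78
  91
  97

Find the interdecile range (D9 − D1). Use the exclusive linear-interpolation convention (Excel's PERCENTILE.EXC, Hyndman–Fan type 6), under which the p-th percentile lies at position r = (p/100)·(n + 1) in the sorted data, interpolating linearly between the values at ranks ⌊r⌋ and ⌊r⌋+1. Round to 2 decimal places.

43.00

Sorted: 54, 60, 68, 78, 84, 86, 91, 95, 97.
n = 9.
P10: r = 1 (integer) → 54.
P90: r = 9 (integer) → 97.
Difference: 97 − 54 = 43.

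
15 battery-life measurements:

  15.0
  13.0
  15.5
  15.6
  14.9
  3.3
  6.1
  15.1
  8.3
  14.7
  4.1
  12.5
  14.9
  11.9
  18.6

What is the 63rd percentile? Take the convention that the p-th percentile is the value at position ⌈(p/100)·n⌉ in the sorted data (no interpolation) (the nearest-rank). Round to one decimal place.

Sorted: 3.3, 4.1, 6.1, 8.3, 11.9, 12.5, 13.0, 14.7, 14.9, 14.9, 15.0, 15.1, 15.5, 15.6, 18.6.
n = 15.
Position = ⌈63/100 · 15⌉ = ⌈9.45⌉ = 10.
The value at rank 10 is 14.9.

14.9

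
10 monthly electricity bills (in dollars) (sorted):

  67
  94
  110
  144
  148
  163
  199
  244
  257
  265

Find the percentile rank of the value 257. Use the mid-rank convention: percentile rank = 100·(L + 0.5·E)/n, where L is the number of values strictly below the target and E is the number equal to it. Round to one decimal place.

85.0

Count below 257: L = 8; count equal: E = 1; n = 10.
Percentile rank = 100·(8 + 0.5·1)/10 = 100·8.5/10 = 85.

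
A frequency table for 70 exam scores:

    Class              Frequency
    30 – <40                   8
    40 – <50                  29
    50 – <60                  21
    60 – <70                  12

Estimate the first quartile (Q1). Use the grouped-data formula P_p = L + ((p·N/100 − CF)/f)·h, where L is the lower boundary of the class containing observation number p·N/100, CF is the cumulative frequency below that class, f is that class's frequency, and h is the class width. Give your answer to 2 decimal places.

N = 70; target position k = 25/100 · 70 = 17.5.
Cumulative frequencies: 8, 37, 58, 70.
Observation 17.5 falls in the class 40 – <50.
L = 40, CF = 8, f = 29, h = 10.
P25 = 40 + ((17.5 − 8)/29)·10 = 40 + 3.27586 = 43.2759.

43.28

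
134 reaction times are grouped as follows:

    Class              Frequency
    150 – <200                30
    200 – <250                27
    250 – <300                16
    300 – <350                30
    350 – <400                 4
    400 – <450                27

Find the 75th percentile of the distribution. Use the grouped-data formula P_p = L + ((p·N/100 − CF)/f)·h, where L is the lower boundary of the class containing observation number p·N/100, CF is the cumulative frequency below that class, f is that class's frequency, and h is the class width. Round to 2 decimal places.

N = 134; target position k = 75/100 · 134 = 100.5.
Cumulative frequencies: 30, 57, 73, 103, 107, 134.
Observation 100.5 falls in the class 300 – <350.
L = 300, CF = 73, f = 30, h = 50.
P75 = 300 + ((100.5 − 73)/30)·50 = 300 + 45.8333 = 345.833.

345.83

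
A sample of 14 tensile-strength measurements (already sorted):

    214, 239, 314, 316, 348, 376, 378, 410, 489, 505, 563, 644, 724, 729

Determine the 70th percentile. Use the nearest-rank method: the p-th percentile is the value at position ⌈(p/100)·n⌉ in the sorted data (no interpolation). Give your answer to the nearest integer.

n = 14.
Position = ⌈70/100 · 14⌉ = ⌈9.8⌉ = 10.
The value at rank 10 is 505.

505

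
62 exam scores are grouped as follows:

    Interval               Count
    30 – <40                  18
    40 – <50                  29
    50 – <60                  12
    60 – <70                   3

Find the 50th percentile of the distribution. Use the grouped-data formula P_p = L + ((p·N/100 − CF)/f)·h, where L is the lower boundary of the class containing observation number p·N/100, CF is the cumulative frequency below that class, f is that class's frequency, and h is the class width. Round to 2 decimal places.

44.48

N = 62; target position k = 50/100 · 62 = 31.
Cumulative frequencies: 18, 47, 59, 62.
Observation 31 falls in the class 40 – <50.
L = 40, CF = 18, f = 29, h = 10.
P50 = 40 + ((31 − 18)/29)·10 = 40 + 4.48276 = 44.4828.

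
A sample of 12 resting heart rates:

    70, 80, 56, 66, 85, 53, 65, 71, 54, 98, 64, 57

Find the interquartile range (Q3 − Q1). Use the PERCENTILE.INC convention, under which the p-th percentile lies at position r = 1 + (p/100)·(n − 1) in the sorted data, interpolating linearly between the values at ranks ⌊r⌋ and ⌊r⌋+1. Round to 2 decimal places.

Sorted: 53, 54, 56, 57, 64, 65, 66, 70, 71, 80, 85, 98.
n = 12.
P25: r = 3.75; ranks 3–4 are 56, 57; interpolating gives 56.75.
P75: r = 9.25; ranks 9–10 are 71, 80; interpolating gives 73.25.
Difference: 73.25 − 56.75 = 16.5.

16.50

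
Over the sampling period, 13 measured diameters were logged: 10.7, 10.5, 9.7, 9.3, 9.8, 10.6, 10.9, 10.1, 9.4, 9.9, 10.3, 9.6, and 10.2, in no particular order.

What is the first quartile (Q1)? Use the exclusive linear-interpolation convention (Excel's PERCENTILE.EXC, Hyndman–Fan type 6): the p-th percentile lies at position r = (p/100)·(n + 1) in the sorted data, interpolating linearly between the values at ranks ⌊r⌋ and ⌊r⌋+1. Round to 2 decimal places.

Sorted: 9.3, 9.4, 9.6, 9.7, 9.8, 9.9, 10.1, 10.2, 10.3, 10.5, 10.6, 10.7, 10.9.
n = 13.
r = (25/100)·(13 + 1) = 3.5.
Rank 3 is 9.6 and rank 4 is 9.7.
Interpolate: 9.6 + 0.5·(9.7 − 9.6) = 9.6 + 0.5·0.1 = 9.65.

9.65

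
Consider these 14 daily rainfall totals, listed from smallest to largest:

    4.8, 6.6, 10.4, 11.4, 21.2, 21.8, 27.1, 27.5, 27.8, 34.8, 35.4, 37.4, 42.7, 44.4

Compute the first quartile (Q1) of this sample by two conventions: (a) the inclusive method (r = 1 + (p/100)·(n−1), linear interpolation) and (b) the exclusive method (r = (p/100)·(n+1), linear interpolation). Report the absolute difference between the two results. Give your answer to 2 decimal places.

2.70

n = 14.
(a) r = 4.25; between ranks 4 (11.4) and 5 (21.2): 13.85.
(b) r = 3.75; between ranks 3 (10.4) and 4 (11.4): 11.15.
|13.85 − 11.15| = 2.7.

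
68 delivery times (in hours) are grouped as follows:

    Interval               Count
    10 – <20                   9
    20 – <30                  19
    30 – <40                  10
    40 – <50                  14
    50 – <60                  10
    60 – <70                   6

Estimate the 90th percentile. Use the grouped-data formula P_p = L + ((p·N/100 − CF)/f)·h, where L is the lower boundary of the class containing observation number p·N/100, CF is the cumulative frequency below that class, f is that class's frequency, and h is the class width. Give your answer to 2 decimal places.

59.20

N = 68; target position k = 90/100 · 68 = 61.2.
Cumulative frequencies: 9, 28, 38, 52, 62, 68.
Observation 61.2 falls in the class 50 – <60.
L = 50, CF = 52, f = 10, h = 10.
P90 = 50 + ((61.2 − 52)/10)·10 = 50 + 9.2 = 59.2.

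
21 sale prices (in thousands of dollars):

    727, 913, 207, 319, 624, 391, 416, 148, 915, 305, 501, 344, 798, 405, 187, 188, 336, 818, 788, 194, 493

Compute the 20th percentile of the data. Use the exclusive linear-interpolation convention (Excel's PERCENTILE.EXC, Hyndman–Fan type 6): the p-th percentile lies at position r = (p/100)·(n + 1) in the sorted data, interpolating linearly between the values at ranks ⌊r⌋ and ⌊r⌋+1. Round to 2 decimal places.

199.20

Sorted: 148, 187, 188, 194, 207, 305, 319, 336, 344, 391, 405, 416, 493, 501, 624, 727, 788, 798, 818, 913, 915.
n = 21.
r = (20/100)·(21 + 1) = 4.4.
Rank 4 is 194 and rank 5 is 207.
Interpolate: 194 + 0.4·(207 − 194) = 194 + 0.4·13 = 199.2.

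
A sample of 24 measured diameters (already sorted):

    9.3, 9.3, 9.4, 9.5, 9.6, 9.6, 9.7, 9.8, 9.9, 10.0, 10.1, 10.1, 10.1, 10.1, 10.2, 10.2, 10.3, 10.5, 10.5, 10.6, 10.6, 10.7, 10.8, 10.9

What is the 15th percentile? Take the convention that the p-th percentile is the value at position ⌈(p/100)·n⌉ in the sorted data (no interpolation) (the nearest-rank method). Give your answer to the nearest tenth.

n = 24.
Position = ⌈15/100 · 24⌉ = ⌈3.6⌉ = 4.
The value at rank 4 is 9.5.

9.5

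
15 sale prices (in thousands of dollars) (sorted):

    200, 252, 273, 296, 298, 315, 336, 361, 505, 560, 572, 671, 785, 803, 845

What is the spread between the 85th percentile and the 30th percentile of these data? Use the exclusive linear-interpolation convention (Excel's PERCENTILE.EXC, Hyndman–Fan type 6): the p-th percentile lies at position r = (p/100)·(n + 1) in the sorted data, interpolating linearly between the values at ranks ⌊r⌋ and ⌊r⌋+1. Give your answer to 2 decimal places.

n = 15.
P30: r = 4.8; ranks 4–5 are 296, 298; interpolating gives 297.6.
P85: r = 13.6; ranks 13–14 are 785, 803; interpolating gives 795.8.
Difference: 795.8 − 297.6 = 498.2.

498.20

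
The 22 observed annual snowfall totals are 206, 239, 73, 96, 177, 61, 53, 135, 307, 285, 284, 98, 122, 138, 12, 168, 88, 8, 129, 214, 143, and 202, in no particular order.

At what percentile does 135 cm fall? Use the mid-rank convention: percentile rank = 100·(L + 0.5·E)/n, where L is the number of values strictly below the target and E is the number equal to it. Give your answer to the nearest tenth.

Sorted: 8, 12, 53, 61, 73, 88, 96, 98, 122, 129, 135, 138, 143, 168, 177, 202, 206, 214, 239, 284, 285, 307.
Count below 135: L = 10; count equal: E = 1; n = 22.
Percentile rank = 100·(10 + 0.5·1)/22 = 100·10.5/22 = 47.73.

47.7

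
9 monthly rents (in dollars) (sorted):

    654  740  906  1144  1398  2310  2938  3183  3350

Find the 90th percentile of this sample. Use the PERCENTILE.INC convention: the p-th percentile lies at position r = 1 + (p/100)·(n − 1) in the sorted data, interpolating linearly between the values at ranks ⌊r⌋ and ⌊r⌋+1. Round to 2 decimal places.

n = 9.
r = 1 + (90/100)·(9 − 1) = 1 + 7.2 = 8.2.
Rank 8 is 3183 and rank 9 is 3350.
Interpolate: 3183 + 0.2·(3350 − 3183) = 3183 + 0.2·167 = 3216.4.

3216.40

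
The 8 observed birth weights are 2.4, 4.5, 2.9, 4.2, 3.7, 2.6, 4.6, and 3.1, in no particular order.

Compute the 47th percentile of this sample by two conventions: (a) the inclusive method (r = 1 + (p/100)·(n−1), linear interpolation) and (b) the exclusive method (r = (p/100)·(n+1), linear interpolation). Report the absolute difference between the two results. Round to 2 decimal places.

Sorted: 2.4, 2.6, 2.9, 3.1, 3.7, 4.2, 4.5, 4.6.
n = 8.
(a) r = 4.29; between ranks 4 (3.1) and 5 (3.7): 3.274.
(b) r = 4.23; between ranks 4 (3.1) and 5 (3.7): 3.238.
|3.274 − 3.238| = 0.036.

0.04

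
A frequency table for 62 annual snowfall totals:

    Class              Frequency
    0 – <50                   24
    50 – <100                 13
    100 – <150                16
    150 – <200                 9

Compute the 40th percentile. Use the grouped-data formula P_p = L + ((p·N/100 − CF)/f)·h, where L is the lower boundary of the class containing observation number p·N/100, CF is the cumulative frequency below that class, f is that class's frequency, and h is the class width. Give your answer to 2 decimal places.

53.08

N = 62; target position k = 40/100 · 62 = 24.8.
Cumulative frequencies: 24, 37, 53, 62.
Observation 24.8 falls in the class 50 – <100.
L = 50, CF = 24, f = 13, h = 50.
P40 = 50 + ((24.8 − 24)/13)·50 = 50 + 3.07692 = 53.0769.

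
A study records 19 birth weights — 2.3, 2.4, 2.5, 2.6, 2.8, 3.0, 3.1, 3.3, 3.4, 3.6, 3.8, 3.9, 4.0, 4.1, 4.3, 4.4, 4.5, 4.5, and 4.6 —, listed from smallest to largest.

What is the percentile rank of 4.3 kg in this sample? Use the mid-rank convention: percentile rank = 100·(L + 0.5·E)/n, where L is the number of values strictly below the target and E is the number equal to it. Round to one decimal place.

Count below 4.3: L = 14; count equal: E = 1; n = 19.
Percentile rank = 100·(14 + 0.5·1)/19 = 100·14.5/19 = 76.32.

76.3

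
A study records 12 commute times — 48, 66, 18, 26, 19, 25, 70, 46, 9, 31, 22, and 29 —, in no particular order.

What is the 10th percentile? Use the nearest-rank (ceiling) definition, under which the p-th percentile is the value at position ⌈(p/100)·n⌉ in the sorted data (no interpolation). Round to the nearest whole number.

Sorted: 9, 18, 19, 22, 25, 26, 29, 31, 46, 48, 66, 70.
n = 12.
Position = ⌈10/100 · 12⌉ = ⌈1.2⌉ = 2.
The value at rank 2 is 18.

18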